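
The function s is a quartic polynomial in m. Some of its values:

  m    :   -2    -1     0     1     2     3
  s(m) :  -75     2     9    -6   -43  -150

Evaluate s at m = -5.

Write s(m) = am^4 + bm³ + cm² + dm + e; the 6 given values yield a linear system in the 5 coefficients.
Solving, s(m) = -2m^4 + 4m³ - 9m² - 8m + 9.
Then s(-5) = -1926.

-1926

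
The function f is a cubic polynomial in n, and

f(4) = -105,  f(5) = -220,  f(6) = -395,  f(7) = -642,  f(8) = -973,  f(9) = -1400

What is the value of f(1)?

0

First differences: -115, -175, -247, -331, -427. Second differences: -60, -72, -84, -96. Third differences: -12, -12, -12.
Level-3 differences are constant, so f has degree 3.
Fitting a degree-3 polynomial gives f(n) = -2n³ + 7n - 5.
Then f(1) = 0.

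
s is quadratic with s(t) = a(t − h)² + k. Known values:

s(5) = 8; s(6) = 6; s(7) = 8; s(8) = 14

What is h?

First differences -2, 2, 6; second difference 4 = 2a, so a = 2.
Expanding, the t-coefficient is −2ah = -4h; matching it to the data gives h = 6, and then k = 6.
So s(t) = 2(t − 6)² + 6.
Hence h = 6.

6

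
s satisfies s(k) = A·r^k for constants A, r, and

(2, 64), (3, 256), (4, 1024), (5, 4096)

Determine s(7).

Consecutive ratio: 256/64 = 4, and 1024/256 = 4, so r = 4.
Then A·4^2 = 64 gives A = 4, and s(k) = 4·4^k.
s(7) = 4·4^7 = 65536.

65536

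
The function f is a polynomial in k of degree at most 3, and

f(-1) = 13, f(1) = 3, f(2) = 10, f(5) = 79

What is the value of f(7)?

165

Write f(k) = ak³ + bk² + ck + d; the 4 given values yield a linear system in the 4 coefficients.
Solving, the leading coefficient vanishes, and f(k) = 4k² - 5k + 4.
Then f(7) = 165.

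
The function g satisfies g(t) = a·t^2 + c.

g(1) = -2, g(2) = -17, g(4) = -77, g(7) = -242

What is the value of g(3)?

-42

From g(1) = -2 and g(2) = -17: 1a + c = -2 and 4a + c = -17.
Subtracting: 3a = -15, so a = -5; then c = -2 − (-5)·1 = 3.
So g(t) = -5t² + 3, and g(3) = -42.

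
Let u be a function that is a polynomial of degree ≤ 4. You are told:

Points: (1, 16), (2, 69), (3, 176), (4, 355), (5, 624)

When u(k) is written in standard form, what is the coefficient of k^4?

0

Write u(k) = ak^4 + bk³ + ck² + dk + e; the 5 given values yield a linear system in the 5 coefficients.
Solving, the leading coefficient vanishes, and u(k) = 3k³ + 9k² + 5k - 1.
The coefficient of k^4 is 0.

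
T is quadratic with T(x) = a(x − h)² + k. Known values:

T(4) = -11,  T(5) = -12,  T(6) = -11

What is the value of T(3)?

-8

First differences -1, 1; second difference 2 = 2a, so a = 1.
Expanding, the x-coefficient is −2ah = -2h; matching it to the data gives h = 5, and then k = -12.
So T(x) = 1(x − 5)² − 12.
T(3) = 1·(-2)² − 12 = -8.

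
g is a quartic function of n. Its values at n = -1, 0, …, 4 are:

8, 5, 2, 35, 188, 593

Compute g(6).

2927

First differences: -3, -3, 33, 153, 405. Second differences: 0, 36, 120, 252. Third differences: 36, 84, 132. Fourth differences: 48, 48.
Level-4 differences are constant, so g has degree 4.
Fitting a degree-4 polynomial gives g(n) = 2n^4 + 2n³ - 2n² - 5n + 5.
Then g(6) = 2927.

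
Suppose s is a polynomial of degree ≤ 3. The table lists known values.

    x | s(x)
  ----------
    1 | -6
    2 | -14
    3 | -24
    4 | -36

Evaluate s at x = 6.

First differences: -8, -10, -12. Second differences: -2, -2.
Level-2 differences are constant, so s has degree 2.
Fitting a degree-2 polynomial gives s(x) = -x² - 5x.
Then s(6) = -66.

-66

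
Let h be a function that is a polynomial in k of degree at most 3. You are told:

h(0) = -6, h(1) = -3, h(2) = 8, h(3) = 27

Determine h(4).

54

First differences: 3, 11, 19. Second differences: 8, 8.
Level-2 differences are constant, so h has degree 2.
Fitting a degree-2 polynomial gives h(k) = 4k² - k - 6.
Then h(4) = 54.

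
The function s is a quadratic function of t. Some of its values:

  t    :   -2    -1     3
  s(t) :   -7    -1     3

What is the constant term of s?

3

Write s(t) = at² + bt + c; the 3 given values yield a linear system in the 3 coefficients.
Solving, s(t) = -t² + 3t + 3.
The constant term is s(0) = 3.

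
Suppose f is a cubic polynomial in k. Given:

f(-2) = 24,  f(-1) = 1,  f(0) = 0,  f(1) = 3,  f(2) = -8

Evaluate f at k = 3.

First differences: -23, -1, 3, -11. Second differences: 22, 4, -14. Third differences: -18, -18.
Level-3 differences are constant, so f has degree 3.
Fitting a degree-3 polynomial gives f(k) = -3k³ + 2k² + 4k.
Then f(3) = -51.

-51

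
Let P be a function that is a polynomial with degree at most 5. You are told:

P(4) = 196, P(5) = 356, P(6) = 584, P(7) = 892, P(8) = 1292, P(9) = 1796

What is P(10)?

2416

Write P(n) = an^5 + bn^4 + cn³ + dn² + en + p; the 6 given values yield a linear system in the 6 coefficients.
Solving, the top 2 coefficients vanish, and P(n) = 2n³ + 4n² + 2n - 4.
Then P(10) = 2416.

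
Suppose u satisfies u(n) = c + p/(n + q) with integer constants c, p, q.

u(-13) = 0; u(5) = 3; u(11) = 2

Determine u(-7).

-1

(u(n) − c)(n + q) = p for each data point; the three points give a linear system in c and q, then p follows.
Solving: c = 1, q = 1, p = 12, so u(n) = 1 + 12/(n + 1).
Then u(-7) = 1 + 12/(-6) = -1.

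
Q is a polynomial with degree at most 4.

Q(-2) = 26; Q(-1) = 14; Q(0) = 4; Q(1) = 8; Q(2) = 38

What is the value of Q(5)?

First differences: -12, -10, 4, 30. Second differences: 2, 14, 26. Third differences: 12, 12.
Level-3 differences are constant, so Q has degree 3.
Fitting a degree-3 polynomial gives Q(t) = 2t³ + 7t² - 5t + 4.
Then Q(5) = 404.

404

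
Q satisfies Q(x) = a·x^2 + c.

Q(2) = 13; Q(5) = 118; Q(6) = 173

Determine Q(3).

38

From Q(2) = 13 and Q(5) = 118: 4a + c = 13 and 25a + c = 118.
Subtracting: 21a = 105, so a = 5; then c = 13 − 5·4 = -7.
So Q(x) = 5x² − 7, and Q(3) = 38.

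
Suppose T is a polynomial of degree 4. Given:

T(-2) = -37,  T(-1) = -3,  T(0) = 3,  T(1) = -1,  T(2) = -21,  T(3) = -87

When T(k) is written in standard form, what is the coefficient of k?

First differences: 34, 6, -4, -20, -66. Second differences: -28, -10, -16, -46. Third differences: 18, -6, -30. Fourth differences: -24, -24.
Level-4 differences are constant, so T has degree 4.
Fitting a degree-4 polynomial gives T(k) = -k^4 + k³ - 4k² + 3.
The coefficient of k is 0.

0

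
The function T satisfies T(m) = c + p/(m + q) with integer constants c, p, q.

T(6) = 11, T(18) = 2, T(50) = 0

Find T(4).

23

(T(m) − c)(m + q) = p for each data point; the three points give a linear system in c and q, then p follows.
Solving: c = -1, q = -2, p = 48, so T(m) = -1 + 48/(m − 2).
Then T(4) = -1 + 48/2 = 23.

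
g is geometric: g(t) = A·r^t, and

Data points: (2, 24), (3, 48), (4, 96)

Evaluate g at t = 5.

192

Consecutive ratio: 48/24 = 2, and 96/48 = 2, so r = 2.
Then A·2^2 = 24 gives A = 6, and g(t) = 6·2^t.
g(5) = 6·2^5 = 192.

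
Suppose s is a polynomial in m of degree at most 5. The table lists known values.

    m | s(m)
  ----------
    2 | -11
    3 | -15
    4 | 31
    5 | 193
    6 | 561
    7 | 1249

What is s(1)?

1

First differences: -4, 46, 162, 368, 688. Second differences: 50, 116, 206, 320. Third differences: 66, 90, 114. Fourth differences: 24, 24.
Level-4 differences are constant, so s has degree 4.
Fitting a degree-4 polynomial gives s(m) = m^4 - 3m³ - 3m² + 3m + 3.
Then s(1) = 1.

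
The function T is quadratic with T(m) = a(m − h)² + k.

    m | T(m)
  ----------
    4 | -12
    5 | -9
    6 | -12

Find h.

5

First differences 3, -3; second difference -6 = 2a, so a = -3.
Expanding, the m-coefficient is −2ah = 6h; matching it to the data gives h = 5, and then k = -9.
So T(m) = -3(m − 5)² − 9.
Hence h = 5.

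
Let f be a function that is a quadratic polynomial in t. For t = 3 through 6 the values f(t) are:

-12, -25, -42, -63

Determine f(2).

First differences: -13, -17, -21. Second differences: -4, -4.
Level-2 differences are constant, so f has degree 2.
Fitting a degree-2 polynomial gives f(t) = -2t² + t + 3.
Then f(2) = -3.

-3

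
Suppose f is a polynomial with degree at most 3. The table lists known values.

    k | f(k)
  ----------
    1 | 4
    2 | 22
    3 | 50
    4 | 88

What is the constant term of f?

First differences: 18, 28, 38. Second differences: 10, 10.
Level-2 differences are constant, so f has degree 2.
Fitting a degree-2 polynomial gives f(k) = 5k² + 3k - 4.
The constant term is f(0) = -4.

-4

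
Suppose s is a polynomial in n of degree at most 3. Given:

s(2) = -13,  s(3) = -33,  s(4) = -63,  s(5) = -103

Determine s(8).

Write s(n) = an³ + bn² + cn + d; the 4 given values yield a linear system in the 4 coefficients.
Solving, the leading coefficient vanishes, and s(n) = -5n² + 5n - 3.
Then s(8) = -283.

-283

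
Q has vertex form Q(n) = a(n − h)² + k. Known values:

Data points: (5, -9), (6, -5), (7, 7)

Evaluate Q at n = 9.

55

First differences 4, 12; second difference 8 = 2a, so a = 4.
Expanding, the n-coefficient is −2ah = -8h; matching it to the data gives h = 5, and then k = -9.
So Q(n) = 4(n − 5)² − 9.
Q(9) = 4·4² − 9 = 55.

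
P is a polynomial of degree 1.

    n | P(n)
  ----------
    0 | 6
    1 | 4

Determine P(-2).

Write P(n) = an + b; the 2 given values yield a linear system in the 2 coefficients.
Solving, P(n) = -2n + 6.
Then P(-2) = 10.

10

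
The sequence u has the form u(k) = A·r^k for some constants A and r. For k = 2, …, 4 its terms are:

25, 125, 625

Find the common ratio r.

Consecutive ratio: 125/25 = 5, and 625/125 = 5, so r = 5.
Then A·5^2 = 25 gives A = 1, and u(k) = 1·5^k.

5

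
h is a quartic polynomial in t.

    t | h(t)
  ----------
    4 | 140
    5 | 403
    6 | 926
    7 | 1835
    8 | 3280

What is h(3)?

Write h(t) = at^4 + bt³ + ct² + dt + e; the 5 given values yield a linear system in the 5 coefficients.
Solving, h(t) = t^4 - t³ - 6t² + 9t + 8.
Then h(3) = 35.

35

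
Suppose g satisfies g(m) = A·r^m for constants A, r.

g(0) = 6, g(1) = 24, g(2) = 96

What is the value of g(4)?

1536

Consecutive ratio: 24/6 = 4, and 96/24 = 4, so r = 4.
Then A·4^0 = 6 gives A = 6, and g(m) = 6·4^m.
g(4) = 6·4^4 = 1536.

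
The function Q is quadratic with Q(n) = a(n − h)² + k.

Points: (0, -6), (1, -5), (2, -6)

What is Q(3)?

-9

First differences 1, -1; second difference -2 = 2a, so a = -1.
Expanding, the n-coefficient is −2ah = 2h; matching it to the data gives h = 1, and then k = -5.
So Q(n) = -1(n − 1)² − 5.
Q(3) = -1·2² − 5 = -9.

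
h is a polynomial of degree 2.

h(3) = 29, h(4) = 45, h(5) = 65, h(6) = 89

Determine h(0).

Write h(t) = at² + bt + c; the 4 given values yield a linear system in the 3 coefficients.
Solving, h(t) = 2t² + 2t + 5.
Then h(0) = 5.

5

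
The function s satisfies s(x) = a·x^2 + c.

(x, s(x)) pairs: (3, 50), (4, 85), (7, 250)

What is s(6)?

185

From s(3) = 50 and s(4) = 85: 9a + c = 50 and 16a + c = 85.
Subtracting: 7a = 35, so a = 5; then c = 50 − 5·9 = 5.
So s(x) = 5x² + 5, and s(6) = 185.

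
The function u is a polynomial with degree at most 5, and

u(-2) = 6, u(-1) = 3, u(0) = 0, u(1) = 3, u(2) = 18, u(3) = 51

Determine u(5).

First differences: -3, -3, 3, 15, 33. Second differences: 0, 6, 12, 18. Third differences: 6, 6, 6.
Level-3 differences are constant, so u has degree 3.
Fitting a degree-3 polynomial gives u(t) = t³ + 3t² - t.
Then u(5) = 195.

195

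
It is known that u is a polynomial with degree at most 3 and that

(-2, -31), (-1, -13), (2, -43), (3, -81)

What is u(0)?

Write u(k) = ak³ + bk² + ck + d; the 4 given values yield a linear system in the 4 coefficients.
Solving, the leading coefficient vanishes, and u(k) = -7k² - 3k - 9.
The constant term is u(0) = -9.

-9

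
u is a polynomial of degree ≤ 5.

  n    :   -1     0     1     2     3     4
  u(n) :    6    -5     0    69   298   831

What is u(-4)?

Write u(n) = an^5 + bn^4 + cn³ + dn² + en + p; the 6 given values yield a linear system in the 6 coefficients.
Solving, the leading coefficient vanishes, and u(n) = 2n^4 + 4n³ + 6n² - 7n - 5.
Then u(-4) = 375.

375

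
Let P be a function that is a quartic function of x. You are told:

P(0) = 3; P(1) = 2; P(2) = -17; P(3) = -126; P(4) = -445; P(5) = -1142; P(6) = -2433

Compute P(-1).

10

Write P(x) = ax^4 + bx³ + cx² + dx + e; the 7 given values yield a linear system in the 5 coefficients.
Solving, P(x) = -2x^4 + 5x² - 4x + 3.
Then P(-1) = 10.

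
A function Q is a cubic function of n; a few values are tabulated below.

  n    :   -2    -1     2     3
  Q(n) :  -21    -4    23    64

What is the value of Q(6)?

Write Q(n) = an³ + bn² + cn + d; the 4 given values yield a linear system in the 4 coefficients.
Solving, Q(n) = 2n³ + 3n + 1.
Then Q(6) = 451.

451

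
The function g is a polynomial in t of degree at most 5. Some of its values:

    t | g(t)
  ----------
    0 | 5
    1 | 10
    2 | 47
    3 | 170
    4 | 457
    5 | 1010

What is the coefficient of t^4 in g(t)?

1

First differences: 5, 37, 123, 287, 553. Second differences: 32, 86, 164, 266. Third differences: 54, 78, 102. Fourth differences: 24, 24.
Level-4 differences are constant, so g has degree 4.
Fitting a degree-4 polynomial gives g(t) = t^4 + 3t³ + t + 5.
The coefficient of t^4 is 1.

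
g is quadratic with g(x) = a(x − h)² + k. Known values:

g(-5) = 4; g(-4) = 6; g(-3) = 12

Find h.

-5

First differences 2, 6; second difference 4 = 2a, so a = 2.
Expanding, the x-coefficient is −2ah = -4h; matching it to the data gives h = -5, and then k = 4.
So g(x) = 2(x + 5)² + 4.
Hence h = -5.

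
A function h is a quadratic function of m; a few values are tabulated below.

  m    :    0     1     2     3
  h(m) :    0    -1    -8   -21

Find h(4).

-40

Write h(m) = am² + bm + c; the 4 given values yield a linear system in the 3 coefficients.
Solving, h(m) = -3m² + 2m.
Then h(4) = -40.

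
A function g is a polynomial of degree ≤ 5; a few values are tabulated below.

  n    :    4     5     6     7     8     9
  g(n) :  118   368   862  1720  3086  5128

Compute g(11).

12032

First differences: 250, 494, 858, 1366, 2042. Second differences: 244, 364, 508, 676. Third differences: 120, 144, 168. Fourth differences: 24, 24.
Level-4 differences are constant, so g has degree 4.
Fitting a degree-4 polynomial gives g(n) = n^4 - 2n³ + n² - 6n - 2.
Then g(11) = 12032.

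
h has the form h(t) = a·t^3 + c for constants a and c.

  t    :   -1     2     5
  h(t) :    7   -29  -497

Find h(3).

From h(-1) = 7 and h(2) = -29: -1a + c = 7 and 8a + c = -29.
Subtracting: 9a = -36, so a = -4; then c = 7 − (-4)·(-1) = 3.
So h(t) = -4t³ + 3, and h(3) = -105.

-105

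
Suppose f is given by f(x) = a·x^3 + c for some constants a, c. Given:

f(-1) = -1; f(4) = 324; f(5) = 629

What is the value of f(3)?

139

From f(-1) = -1 and f(4) = 324: -1a + c = -1 and 64a + c = 324.
Subtracting: 65a = 325, so a = 5; then c = -1 − 5·(-1) = 4.
So f(x) = 5x³ + 4, and f(3) = 139.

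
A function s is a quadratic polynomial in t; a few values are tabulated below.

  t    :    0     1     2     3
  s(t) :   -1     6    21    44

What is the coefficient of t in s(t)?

Write s(t) = at² + bt + c; the 4 given values yield a linear system in the 3 coefficients.
Solving, s(t) = 4t² + 3t - 1.
The coefficient of t is 3.

3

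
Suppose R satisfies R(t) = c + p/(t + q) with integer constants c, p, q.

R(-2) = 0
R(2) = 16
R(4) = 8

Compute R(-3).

1

(R(t) − c)(t + q) = p for each data point; the three points give a linear system in c and q, then p follows.
Solving: c = 4, q = -1, p = 12, so R(t) = 4 + 12/(t − 1).
Then R(-3) = 4 + 12/(-4) = 1.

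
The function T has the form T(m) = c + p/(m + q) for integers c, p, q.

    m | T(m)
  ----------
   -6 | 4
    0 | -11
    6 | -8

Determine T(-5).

(T(m) − c)(m + q) = p for each data point; the three points give a linear system in c and q, then p follows.
Solving: c = -6, q = 4, p = -20, so T(m) = -6 − 20/(m + 4).
Then T(-5) = -6 − 20/(-1) = 14.

14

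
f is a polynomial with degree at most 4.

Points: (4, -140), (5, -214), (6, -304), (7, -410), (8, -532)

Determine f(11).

Write f(m) = am^4 + bm³ + cm² + dm + e; the 5 given values yield a linear system in the 5 coefficients.
Solving, the top 2 coefficients vanish, and f(m) = -8m² - 2m - 4.
Then f(11) = -994.

-994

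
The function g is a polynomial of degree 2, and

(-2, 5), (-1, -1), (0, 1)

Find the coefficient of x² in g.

4

Write g(x) = ax² + bx + c; the 3 given values yield a linear system in the 3 coefficients.
Solving, g(x) = 4x² + 6x + 1.
The coefficient of x² is 4.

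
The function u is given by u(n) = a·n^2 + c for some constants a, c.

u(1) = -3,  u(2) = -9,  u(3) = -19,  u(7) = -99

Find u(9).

From u(1) = -3 and u(2) = -9: 1a + c = -3 and 4a + c = -9.
Subtracting: 3a = -6, so a = -2; then c = -3 − (-2)·1 = -1.
So u(n) = -2n² − 1, and u(9) = -163.

-163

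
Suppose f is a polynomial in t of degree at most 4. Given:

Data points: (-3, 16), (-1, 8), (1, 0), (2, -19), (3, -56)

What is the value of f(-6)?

Write f(t) = at^4 + bt³ + ct² + dt + e; the 5 given values yield a linear system in the 5 coefficients.
Solving, the leading coefficient vanishes, and f(t) = -t³ - 3t² - 3t + 7.
Then f(-6) = 133.

133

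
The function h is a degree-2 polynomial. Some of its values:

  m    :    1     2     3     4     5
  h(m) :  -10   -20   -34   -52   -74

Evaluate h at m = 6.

Write h(m) = am² + bm + c; the 5 given values yield a linear system in the 3 coefficients.
Solving, h(m) = -2m² - 4m - 4.
Then h(6) = -100.

-100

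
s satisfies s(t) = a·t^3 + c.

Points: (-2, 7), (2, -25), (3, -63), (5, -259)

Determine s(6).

-441

From s(-2) = 7 and s(2) = -25: -8a + c = 7 and 8a + c = -25.
Subtracting: 16a = -32, so a = -2; then c = 7 − (-2)·(-8) = -9.
So s(t) = -2t³ − 9, and s(6) = -441.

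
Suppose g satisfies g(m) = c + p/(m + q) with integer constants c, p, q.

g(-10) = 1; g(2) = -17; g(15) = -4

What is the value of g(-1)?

28

(g(m) − c)(m + q) = p for each data point; the three points give a linear system in c and q, then p follows.
Solving: c = -2, q = 0, p = -30, so g(m) = -2 − 30/(m + 0).
Then g(-1) = -2 − 30/(-1) = 28.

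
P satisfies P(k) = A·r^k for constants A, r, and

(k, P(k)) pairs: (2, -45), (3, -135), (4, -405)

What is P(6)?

-3645

Consecutive ratio: -135/(-45) = 3, and -405/(-135) = 3, so r = 3.
Then A·3^2 = -45 gives A = -5, and P(k) = -5·3^k.
P(6) = -5·3^6 = -3645.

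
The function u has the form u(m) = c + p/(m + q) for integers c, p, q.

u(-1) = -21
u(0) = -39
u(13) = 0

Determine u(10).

1

(u(m) − c)(m + q) = p for each data point; the three points give a linear system in c and q, then p follows.
Solving: c = -3, q = -1, p = 36, so u(m) = -3 + 36/(m − 1).
Then u(10) = -3 + 36/9 = 1.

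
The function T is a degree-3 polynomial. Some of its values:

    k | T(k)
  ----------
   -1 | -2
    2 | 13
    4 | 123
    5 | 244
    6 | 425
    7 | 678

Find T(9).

Write T(k) = ak³ + bk² + ck + d; the 6 given values yield a linear system in the 4 coefficients.
Solving, T(k) = 2k³ - k - 1.
Then T(9) = 1448.

1448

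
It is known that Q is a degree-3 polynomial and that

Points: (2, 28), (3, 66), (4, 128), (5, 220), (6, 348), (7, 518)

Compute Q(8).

First differences: 38, 62, 92, 128, 170. Second differences: 24, 30, 36, 42. Third differences: 6, 6, 6.
Level-3 differences are constant, so Q has degree 3.
Fitting a degree-3 polynomial gives Q(k) = k³ + 3k² + 4k.
Then Q(8) = 736.

736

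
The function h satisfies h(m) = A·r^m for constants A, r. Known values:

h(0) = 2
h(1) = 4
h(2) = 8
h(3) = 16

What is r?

2

Consecutive ratio: 4/2 = 2, and 8/4 = 2, so r = 2.
Then A·2^0 = 2 gives A = 2, and h(m) = 2·2^m.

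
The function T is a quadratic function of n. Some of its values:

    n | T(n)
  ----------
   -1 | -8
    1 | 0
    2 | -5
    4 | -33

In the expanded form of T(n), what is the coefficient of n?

Write T(n) = an² + bn + c; the 4 given values yield a linear system in the 3 coefficients.
Solving, T(n) = -3n² + 4n - 1.
The coefficient of n is 4.

4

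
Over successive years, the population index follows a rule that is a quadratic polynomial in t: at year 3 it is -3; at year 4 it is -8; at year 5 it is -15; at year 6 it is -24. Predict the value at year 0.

0

Write the value at t as g(t).
Write g(t) = at² + bt + c; the 4 given values yield a linear system in the 3 coefficients.
Solving, g(t) = -t² + 2t.
Then g(0) = 0.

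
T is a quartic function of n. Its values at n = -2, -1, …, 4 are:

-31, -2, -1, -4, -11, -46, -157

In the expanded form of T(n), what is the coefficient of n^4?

-1

First differences: 29, 1, -3, -7, -35, -111. Second differences: -28, -4, -4, -28, -76. Third differences: 24, 0, -24, -48. Fourth differences: -24, -24, -24.
Level-4 differences are constant, so T has degree 4.
Fitting a degree-4 polynomial gives T(n) = -n^4 + 2n³ - n² - 3n - 1.
The coefficient of n^4 is -1.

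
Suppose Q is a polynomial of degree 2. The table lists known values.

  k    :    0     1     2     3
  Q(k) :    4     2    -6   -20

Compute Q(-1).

0

Write Q(k) = ak² + bk + c; the 4 given values yield a linear system in the 3 coefficients.
Solving, Q(k) = -3k² + k + 4.
Then Q(-1) = 0.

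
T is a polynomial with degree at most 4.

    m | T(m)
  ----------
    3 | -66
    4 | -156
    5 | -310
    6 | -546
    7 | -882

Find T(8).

-1336

First differences: -90, -154, -236, -336. Second differences: -64, -82, -100. Third differences: -18, -18.
Level-3 differences are constant, so T has degree 3.
Fitting a degree-3 polynomial gives T(m) = -3m³ + 4m² - 7m.
Then T(8) = -1336.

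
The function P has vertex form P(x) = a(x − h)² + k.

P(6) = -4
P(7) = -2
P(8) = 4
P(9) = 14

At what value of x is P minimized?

6

First differences 2, 6, 10; second difference 4 = 2a, so a = 2.
Expanding, the x-coefficient is −2ah = -4h; matching it to the data gives h = 6, and then k = -4.
So P(x) = 2(x − 6)² − 4.
Hence h = 6.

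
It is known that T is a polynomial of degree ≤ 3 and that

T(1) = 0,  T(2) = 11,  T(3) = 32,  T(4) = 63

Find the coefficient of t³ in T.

First differences: 11, 21, 31. Second differences: 10, 10.
Level-2 differences are constant, so T has degree 2.
Fitting a degree-2 polynomial gives T(t) = 5t² - 4t - 1.
The coefficient of t³ is 0.

0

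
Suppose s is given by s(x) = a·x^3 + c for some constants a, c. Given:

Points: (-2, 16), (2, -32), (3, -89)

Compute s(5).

-383

From s(-2) = 16 and s(2) = -32: -8a + c = 16 and 8a + c = -32.
Subtracting: 16a = -48, so a = -3; then c = 16 − (-3)·(-8) = -8.
So s(x) = -3x³ − 8, and s(5) = -383.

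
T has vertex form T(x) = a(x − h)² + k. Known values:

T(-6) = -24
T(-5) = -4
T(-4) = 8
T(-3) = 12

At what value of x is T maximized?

-3

First differences 20, 12, 4; second difference -8 = 2a, so a = -4.
Expanding, the x-coefficient is −2ah = 8h; matching it to the data gives h = -3, and then k = 12.
So T(x) = -4(x + 3)² + 12.
Hence h = -3.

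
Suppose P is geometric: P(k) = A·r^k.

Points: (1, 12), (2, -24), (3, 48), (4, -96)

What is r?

Consecutive ratio: -24/12 = -2, and 48/(-24) = -2, so r = -2.
Then A·(-2)^1 = 12 gives A = -6, and P(k) = -6·(-2)^k.

-2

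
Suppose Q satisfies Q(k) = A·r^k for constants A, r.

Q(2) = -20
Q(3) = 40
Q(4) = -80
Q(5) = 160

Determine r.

-2

Consecutive ratio: 40/(-20) = -2, and -80/40 = -2, so r = -2.
Then A·(-2)^2 = -20 gives A = -5, and Q(k) = -5·(-2)^k.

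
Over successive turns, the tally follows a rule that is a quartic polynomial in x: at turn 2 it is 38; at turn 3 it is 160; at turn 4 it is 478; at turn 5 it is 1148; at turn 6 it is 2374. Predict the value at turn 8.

7550

Write the value at x as Q(x).
Write Q(x) = ax^4 + bx³ + cx² + dx + e; the 5 given values yield a linear system in the 5 coefficients.
Solving, Q(x) = 2x^4 - 2x³ + 6x² - 2.
Then Q(8) = 7550.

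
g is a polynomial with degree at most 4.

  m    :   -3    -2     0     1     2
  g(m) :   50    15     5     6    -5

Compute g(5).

-230

Write g(m) = am^4 + bm³ + cm² + dm + e; the 5 given values yield a linear system in the 5 coefficients.
Solving, the leading coefficient vanishes, and g(m) = -2m³ + 3m + 5.
Then g(5) = -230.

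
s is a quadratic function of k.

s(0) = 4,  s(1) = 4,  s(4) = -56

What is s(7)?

-206

Write s(k) = ak² + bk + c; the 3 given values yield a linear system in the 3 coefficients.
Solving, s(k) = -5k² + 5k + 4.
Then s(7) = -206.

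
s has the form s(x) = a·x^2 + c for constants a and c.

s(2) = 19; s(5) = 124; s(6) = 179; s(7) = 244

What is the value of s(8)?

319

From s(2) = 19 and s(5) = 124: 4a + c = 19 and 25a + c = 124.
Subtracting: 21a = 105, so a = 5; then c = 19 − 5·4 = -1.
So s(x) = 5x² − 1, and s(8) = 319.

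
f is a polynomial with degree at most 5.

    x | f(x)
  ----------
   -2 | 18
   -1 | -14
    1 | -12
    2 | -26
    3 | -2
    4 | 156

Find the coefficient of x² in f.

-7

Write f(x) = ax^5 + bx^4 + cx³ + dx² + ex + p; the 6 given values yield a linear system in the 6 coefficients.
Solving, the leading coefficient vanishes, and f(x) = 2x^4 - 4x³ - 7x² + 5x - 8.
The coefficient of x² is -7.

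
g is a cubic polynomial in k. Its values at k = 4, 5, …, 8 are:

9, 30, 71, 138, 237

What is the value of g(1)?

6

Write g(k) = ak³ + bk² + ck + d; the 5 given values yield a linear system in the 4 coefficients.
Solving, g(k) = k³ - 5k² + 5k + 5.
Then g(1) = 6.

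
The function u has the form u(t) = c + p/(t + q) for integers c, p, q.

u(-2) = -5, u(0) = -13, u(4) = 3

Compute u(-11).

(u(t) − c)(t + q) = p for each data point; the three points give a linear system in c and q, then p follows.
Solving: c = -1, q = -1, p = 12, so u(t) = -1 + 12/(t − 1).
Then u(-11) = -1 + 12/(-12) = -2.

-2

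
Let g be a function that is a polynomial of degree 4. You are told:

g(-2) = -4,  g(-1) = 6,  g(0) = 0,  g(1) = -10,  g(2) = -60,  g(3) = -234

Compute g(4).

Write g(m) = am^4 + bm³ + cm² + dm + e; the 6 given values yield a linear system in the 5 coefficients.
Solving, g(m) = -2m^4 - 2m³ - 6m.
Then g(4) = -664.

-664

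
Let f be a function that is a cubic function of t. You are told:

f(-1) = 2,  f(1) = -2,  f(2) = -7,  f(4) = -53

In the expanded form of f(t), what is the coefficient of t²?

1

Write f(t) = at³ + bt² + ct + d; the 4 given values yield a linear system in the 4 coefficients.
Solving, f(t) = -t³ + t² - t - 1.
The coefficient of t² is 1.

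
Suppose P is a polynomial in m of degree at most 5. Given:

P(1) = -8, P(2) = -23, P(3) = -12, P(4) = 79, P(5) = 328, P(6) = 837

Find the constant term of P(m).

Write P(m) = am^5 + bm^4 + cm³ + dm² + em + p; the 6 given values yield a linear system in the 6 coefficients.
Solving, the leading coefficient vanishes, and P(m) = m^4 - m³ - 6m² - 5m + 3.
The constant term is P(0) = 3.

3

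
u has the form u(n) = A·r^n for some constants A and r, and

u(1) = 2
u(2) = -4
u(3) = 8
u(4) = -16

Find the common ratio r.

-2

Consecutive ratio: -4/2 = -2, and 8/(-4) = -2, so r = -2.
Then A·(-2)^1 = 2 gives A = -1, and u(n) = -1·(-2)^n.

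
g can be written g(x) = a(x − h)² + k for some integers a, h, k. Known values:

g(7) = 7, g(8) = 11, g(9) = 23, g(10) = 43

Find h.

First differences 4, 12, 20; second difference 8 = 2a, so a = 4.
Expanding, the x-coefficient is −2ah = -8h; matching it to the data gives h = 7, and then k = 7.
So g(x) = 4(x − 7)² + 7.
Hence h = 7.

7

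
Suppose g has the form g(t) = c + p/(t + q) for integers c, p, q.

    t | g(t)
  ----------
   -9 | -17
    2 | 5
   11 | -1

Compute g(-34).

(g(t) − c)(t + q) = p for each data point; the three points give a linear system in c and q, then p follows.
Solving: c = -5, q = 4, p = 60, so g(t) = -5 + 60/(t + 4).
Then g(-34) = -5 + 60/(-30) = -7.

-7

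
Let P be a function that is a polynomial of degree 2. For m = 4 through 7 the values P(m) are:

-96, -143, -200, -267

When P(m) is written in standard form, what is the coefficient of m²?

Write P(m) = am² + bm + c; the 4 given values yield a linear system in the 3 coefficients.
Solving, P(m) = -5m² - 2m - 8.
The coefficient of m² is -5.

-5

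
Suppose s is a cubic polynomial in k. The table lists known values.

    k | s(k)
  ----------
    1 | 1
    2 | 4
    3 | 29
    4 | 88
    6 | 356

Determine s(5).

193

Write s(k) = ak³ + bk² + ck + d; the 5 given values yield a linear system in the 4 coefficients.
Solving, s(k) = 2k³ - k² - 8k + 8.
Then s(5) = 193.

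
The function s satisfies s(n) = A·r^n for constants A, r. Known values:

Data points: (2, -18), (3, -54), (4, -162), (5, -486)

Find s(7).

Consecutive ratio: -54/(-18) = 3, and -162/(-54) = 3, so r = 3.
Then A·3^2 = -18 gives A = -2, and s(n) = -2·3^n.
s(7) = -2·3^7 = -4374.

-4374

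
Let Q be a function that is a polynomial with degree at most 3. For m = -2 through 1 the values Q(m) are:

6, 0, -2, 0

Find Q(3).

Write Q(m) = am³ + bm² + cm + d; the 4 given values yield a linear system in the 4 coefficients.
Solving, the leading coefficient vanishes, and Q(m) = 2m² - 2.
Then Q(3) = 16.

16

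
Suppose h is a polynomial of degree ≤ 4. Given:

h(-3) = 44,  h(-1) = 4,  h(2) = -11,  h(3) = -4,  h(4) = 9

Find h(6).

Write h(m) = am^4 + bm³ + cm² + dm + e; the 5 given values yield a linear system in the 5 coefficients.
Solving, the top 2 coefficients vanish, and h(m) = 3m² - 8m - 7.
Then h(6) = 53.

53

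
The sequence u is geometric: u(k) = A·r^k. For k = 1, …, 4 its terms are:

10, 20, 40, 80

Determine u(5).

Consecutive ratio: 20/10 = 2, and 40/20 = 2, so r = 2.
Then A·2^1 = 10 gives A = 5, and u(k) = 5·2^k.
u(5) = 5·2^5 = 160.

160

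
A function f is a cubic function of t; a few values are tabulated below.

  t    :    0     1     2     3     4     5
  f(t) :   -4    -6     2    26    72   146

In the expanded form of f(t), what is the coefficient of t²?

Write f(t) = at³ + bt² + ct + d; the 6 given values yield a linear system in the 4 coefficients.
Solving, f(t) = t³ + 2t² - 5t - 4.
The coefficient of t² is 2.

2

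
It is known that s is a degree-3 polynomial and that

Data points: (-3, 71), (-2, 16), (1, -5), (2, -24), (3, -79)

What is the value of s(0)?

-4

Write s(k) = ak³ + bk² + ck + d; the 5 given values yield a linear system in the 4 coefficients.
Solving, s(k) = -3k³ + 2k - 4.
Then s(0) = -4.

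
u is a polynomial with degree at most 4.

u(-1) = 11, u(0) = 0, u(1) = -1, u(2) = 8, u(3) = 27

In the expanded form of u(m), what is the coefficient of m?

-6

First differences: -11, -1, 9, 19. Second differences: 10, 10, 10.
Level-2 differences are constant, so u has degree 2.
Fitting a degree-2 polynomial gives u(m) = 5m² - 6m.
The coefficient of m is -6.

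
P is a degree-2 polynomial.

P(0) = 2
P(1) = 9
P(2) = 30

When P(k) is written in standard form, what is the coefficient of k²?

7

Write P(k) = ak² + bk + c; the 3 given values yield a linear system in the 3 coefficients.
Solving, P(k) = 7k² + 2.
The coefficient of k² is 7.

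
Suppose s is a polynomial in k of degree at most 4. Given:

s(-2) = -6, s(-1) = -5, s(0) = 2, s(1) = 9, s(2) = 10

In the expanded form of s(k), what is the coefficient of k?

First differences: 1, 7, 7, 1. Second differences: 6, 0, -6. Third differences: -6, -6.
Level-3 differences are constant, so s has degree 3.
Fitting a degree-3 polynomial gives s(k) = -k³ + 8k + 2.
The coefficient of k is 8.

8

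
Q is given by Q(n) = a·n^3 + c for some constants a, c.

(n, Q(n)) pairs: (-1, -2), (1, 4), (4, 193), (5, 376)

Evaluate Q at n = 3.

82

From Q(-1) = -2 and Q(1) = 4: -1a + c = -2 and 1a + c = 4.
Subtracting: 2a = 6, so a = 3; then c = -2 − 3·(-1) = 1.
So Q(n) = 3n³ + 1, and Q(3) = 82.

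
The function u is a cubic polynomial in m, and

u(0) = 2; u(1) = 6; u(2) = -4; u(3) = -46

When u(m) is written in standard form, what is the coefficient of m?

5

Write u(m) = am³ + bm² + cm + d; the 4 given values yield a linear system in the 4 coefficients.
Solving, u(m) = -3m³ + 2m² + 5m + 2.
The coefficient of m is 5.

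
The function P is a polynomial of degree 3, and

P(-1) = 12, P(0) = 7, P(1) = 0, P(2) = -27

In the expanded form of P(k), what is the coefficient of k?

Write P(k) = ak³ + bk² + ck + d; the 4 given values yield a linear system in the 4 coefficients.
Solving, P(k) = -3k³ - k² - 3k + 7.
The coefficient of k is -3.

-3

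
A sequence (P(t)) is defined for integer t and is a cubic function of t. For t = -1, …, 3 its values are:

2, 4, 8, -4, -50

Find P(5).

Write P(t) = at³ + bt² + ct + d; the 5 given values yield a linear system in the 4 coefficients.
Solving, P(t) = -3t³ + t² + 6t + 4.
Then P(5) = -316.

-316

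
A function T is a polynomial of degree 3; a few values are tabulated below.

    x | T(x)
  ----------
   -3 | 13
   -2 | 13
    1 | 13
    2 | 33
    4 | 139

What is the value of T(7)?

553

Write T(x) = ax³ + bx² + cx + d; the 5 given values yield a linear system in the 4 coefficients.
Solving, T(x) = x³ + 4x² + x + 7.
Then T(7) = 553.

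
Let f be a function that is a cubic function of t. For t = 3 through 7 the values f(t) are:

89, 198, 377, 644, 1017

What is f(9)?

2153

First differences: 109, 179, 267, 373. Second differences: 70, 88, 106. Third differences: 18, 18.
Level-3 differences are constant, so f has degree 3.
Fitting a degree-3 polynomial gives f(t) = 3t³ - t² + 5t + 2.
Then f(9) = 2153.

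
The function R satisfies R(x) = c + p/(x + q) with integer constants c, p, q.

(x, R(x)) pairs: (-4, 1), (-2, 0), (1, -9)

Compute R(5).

7

(R(x) − c)(x + q) = p for each data point; the three points give a linear system in c and q, then p follows.
Solving: c = 3, q = -2, p = 12, so R(x) = 3 + 12/(x − 2).
Then R(5) = 3 + 12/3 = 7.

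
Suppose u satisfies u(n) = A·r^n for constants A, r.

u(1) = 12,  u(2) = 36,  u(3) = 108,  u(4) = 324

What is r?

3

Consecutive ratio: 36/12 = 3, and 108/36 = 3, so r = 3.
Then A·3^1 = 12 gives A = 4, and u(n) = 4·3^n.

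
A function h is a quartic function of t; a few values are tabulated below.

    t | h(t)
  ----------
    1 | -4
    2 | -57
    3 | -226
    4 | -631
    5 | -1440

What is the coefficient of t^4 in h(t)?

Write h(t) = at^4 + bt³ + ct² + dt + e; the 5 given values yield a linear system in the 5 coefficients.
Solving, h(t) = -2t^4 - 8t² + t + 5.
The coefficient of t^4 is -2.

-2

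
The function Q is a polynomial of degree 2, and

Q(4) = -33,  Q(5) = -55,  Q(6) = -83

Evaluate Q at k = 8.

-157

Write Q(k) = ak² + bk + c; the 3 given values yield a linear system in the 3 coefficients.
Solving, Q(k) = -3k² + 5k - 5.
Then Q(8) = -157.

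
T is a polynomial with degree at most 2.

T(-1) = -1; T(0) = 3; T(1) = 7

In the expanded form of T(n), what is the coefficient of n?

Write T(n) = an² + bn + c; the 3 given values yield a linear system in the 3 coefficients.
Solving, the leading coefficient vanishes, and T(n) = 4n + 3.
The coefficient of n is 4.

4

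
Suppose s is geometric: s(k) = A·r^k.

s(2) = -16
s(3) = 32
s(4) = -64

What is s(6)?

Consecutive ratio: 32/(-16) = -2, and -64/32 = -2, so r = -2.
Then A·(-2)^2 = -16 gives A = -4, and s(k) = -4·(-2)^k.
s(6) = -4·(-2)^6 = -256.

-256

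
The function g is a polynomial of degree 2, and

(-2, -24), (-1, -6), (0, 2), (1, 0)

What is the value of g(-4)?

-90

Write g(n) = an² + bn + c; the 4 given values yield a linear system in the 3 coefficients.
Solving, g(n) = -5n² + 3n + 2.
Then g(-4) = -90.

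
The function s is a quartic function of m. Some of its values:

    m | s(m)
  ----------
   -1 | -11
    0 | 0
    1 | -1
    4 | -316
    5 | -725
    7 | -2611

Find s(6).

-1446

Write s(m) = am^4 + bm³ + cm² + dm + e; the 6 given values yield a linear system in the 5 coefficients.
Solving, s(m) = -m^4 - 5m² + 5m.
Then s(6) = -1446.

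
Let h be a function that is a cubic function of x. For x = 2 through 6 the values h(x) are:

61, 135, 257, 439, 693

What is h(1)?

Write h(x) = ax³ + bx² + cx + d; the 5 given values yield a linear system in the 4 coefficients.
Solving, h(x) = 2x³ + 6x² + 6x + 9.
Then h(1) = 23.

23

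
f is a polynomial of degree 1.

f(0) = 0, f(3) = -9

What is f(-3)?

Write f(x) = ax + b; the 2 given values yield a linear system in the 2 coefficients.
Solving, f(x) = -3x.
Then f(-3) = 9.

9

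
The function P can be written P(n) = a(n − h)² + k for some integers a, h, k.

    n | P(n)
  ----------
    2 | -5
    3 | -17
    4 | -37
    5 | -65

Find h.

First differences -12, -20, -28; second difference -8 = 2a, so a = -4.
Expanding, the n-coefficient is −2ah = 8h; matching it to the data gives h = 1, and then k = -1.
So P(n) = -4(n − 1)² − 1.
Hence h = 1.

1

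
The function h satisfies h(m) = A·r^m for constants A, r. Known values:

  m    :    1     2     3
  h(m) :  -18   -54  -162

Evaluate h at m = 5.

Consecutive ratio: -54/(-18) = 3, and -162/(-54) = 3, so r = 3.
Then A·3^1 = -18 gives A = -6, and h(m) = -6·3^m.
h(5) = -6·3^5 = -1458.

-1458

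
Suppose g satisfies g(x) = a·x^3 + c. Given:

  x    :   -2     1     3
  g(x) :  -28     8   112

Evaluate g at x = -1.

0

From g(-2) = -28 and g(1) = 8: -8a + c = -28 and 1a + c = 8.
Subtracting: 9a = 36, so a = 4; then c = -28 − 4·(-8) = 4.
So g(x) = 4x³ + 4, and g(-1) = 0.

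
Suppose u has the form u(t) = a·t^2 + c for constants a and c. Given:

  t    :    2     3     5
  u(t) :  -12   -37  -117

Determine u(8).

From u(2) = -12 and u(3) = -37: 4a + c = -12 and 9a + c = -37.
Subtracting: 5a = -25, so a = -5; then c = -12 − (-5)·4 = 8.
So u(t) = -5t² + 8, and u(8) = -312.

-312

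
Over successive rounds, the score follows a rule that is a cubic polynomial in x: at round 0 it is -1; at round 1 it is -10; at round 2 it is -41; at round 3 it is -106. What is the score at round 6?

Write the value at x as s(x).
Write s(x) = ax³ + bx² + cx + d; the 4 given values yield a linear system in the 4 coefficients.
Solving, s(x) = -2x³ - 5x² - 2x - 1.
Then s(6) = -625.

-625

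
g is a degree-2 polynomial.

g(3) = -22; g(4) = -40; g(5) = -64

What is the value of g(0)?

-4

Write g(n) = an² + bn + c; the 3 given values yield a linear system in the 3 coefficients.
Solving, g(n) = -3n² + 3n - 4.
Then g(0) = -4.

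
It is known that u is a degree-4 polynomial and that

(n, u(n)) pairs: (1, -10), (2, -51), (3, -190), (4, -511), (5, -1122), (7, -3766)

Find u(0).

Write u(n) = an^4 + bn³ + cn² + dn + e; the 6 given values yield a linear system in the 5 coefficients.
Solving, u(n) = -n^4 - 4n³ + 2n - 7.
Then u(0) = -7.

-7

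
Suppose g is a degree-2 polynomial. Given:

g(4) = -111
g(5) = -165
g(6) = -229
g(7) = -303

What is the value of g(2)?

First differences: -54, -64, -74. Second differences: -10, -10.
Level-2 differences are constant, so g has degree 2.
Fitting a degree-2 polynomial gives g(n) = -5n² - 9n + 5.
Then g(2) = -33.

-33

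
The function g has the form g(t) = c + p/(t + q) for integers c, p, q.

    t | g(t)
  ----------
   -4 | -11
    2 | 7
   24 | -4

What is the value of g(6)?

-1

(g(t) − c)(t + q) = p for each data point; the three points give a linear system in c and q, then p follows.
Solving: c = -5, q = 0, p = 24, so g(t) = -5 + 24/(t + 0).
Then g(6) = -5 + 24/6 = -1.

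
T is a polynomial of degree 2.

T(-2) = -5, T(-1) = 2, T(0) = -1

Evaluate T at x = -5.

Write T(x) = ax² + bx + c; the 3 given values yield a linear system in the 3 coefficients.
Solving, T(x) = -5x² - 8x - 1.
Then T(-5) = -86.

-86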